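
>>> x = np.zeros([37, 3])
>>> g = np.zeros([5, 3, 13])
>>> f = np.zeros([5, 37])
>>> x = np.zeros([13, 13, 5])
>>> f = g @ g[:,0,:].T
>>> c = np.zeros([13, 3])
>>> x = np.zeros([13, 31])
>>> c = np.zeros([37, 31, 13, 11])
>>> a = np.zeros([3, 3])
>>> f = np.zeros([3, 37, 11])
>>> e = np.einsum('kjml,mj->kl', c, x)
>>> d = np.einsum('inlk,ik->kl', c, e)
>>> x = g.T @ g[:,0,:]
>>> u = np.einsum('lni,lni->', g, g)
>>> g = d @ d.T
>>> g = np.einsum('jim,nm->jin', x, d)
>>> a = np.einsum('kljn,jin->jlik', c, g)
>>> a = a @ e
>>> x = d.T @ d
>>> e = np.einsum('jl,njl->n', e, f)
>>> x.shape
(13, 13)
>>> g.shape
(13, 3, 11)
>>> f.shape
(3, 37, 11)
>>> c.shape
(37, 31, 13, 11)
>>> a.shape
(13, 31, 3, 11)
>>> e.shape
(3,)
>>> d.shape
(11, 13)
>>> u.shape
()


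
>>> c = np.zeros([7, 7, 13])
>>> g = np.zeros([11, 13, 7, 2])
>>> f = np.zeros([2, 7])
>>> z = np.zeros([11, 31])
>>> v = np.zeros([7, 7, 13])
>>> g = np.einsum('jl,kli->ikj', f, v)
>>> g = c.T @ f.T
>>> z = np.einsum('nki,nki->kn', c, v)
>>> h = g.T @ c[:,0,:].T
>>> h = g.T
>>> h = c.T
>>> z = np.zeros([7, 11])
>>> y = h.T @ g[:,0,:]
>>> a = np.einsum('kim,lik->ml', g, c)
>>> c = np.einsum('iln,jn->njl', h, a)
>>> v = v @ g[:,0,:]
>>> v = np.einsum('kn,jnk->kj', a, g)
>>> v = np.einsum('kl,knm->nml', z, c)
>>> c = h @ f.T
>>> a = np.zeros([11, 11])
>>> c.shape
(13, 7, 2)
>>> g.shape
(13, 7, 2)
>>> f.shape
(2, 7)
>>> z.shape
(7, 11)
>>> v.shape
(2, 7, 11)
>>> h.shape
(13, 7, 7)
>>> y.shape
(7, 7, 2)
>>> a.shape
(11, 11)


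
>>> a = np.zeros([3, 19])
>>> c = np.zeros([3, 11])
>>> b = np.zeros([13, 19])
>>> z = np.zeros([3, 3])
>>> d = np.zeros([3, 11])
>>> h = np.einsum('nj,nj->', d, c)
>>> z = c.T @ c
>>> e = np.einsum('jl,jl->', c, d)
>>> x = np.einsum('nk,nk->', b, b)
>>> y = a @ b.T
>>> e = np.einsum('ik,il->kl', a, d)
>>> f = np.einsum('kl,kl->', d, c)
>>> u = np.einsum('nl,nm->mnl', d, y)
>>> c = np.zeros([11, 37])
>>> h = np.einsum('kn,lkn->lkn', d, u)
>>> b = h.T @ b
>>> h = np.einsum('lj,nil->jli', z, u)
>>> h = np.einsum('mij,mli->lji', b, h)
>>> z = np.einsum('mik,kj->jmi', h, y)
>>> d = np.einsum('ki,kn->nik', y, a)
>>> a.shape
(3, 19)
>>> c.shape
(11, 37)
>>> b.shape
(11, 3, 19)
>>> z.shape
(13, 11, 19)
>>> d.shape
(19, 13, 3)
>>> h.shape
(11, 19, 3)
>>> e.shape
(19, 11)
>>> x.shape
()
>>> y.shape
(3, 13)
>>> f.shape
()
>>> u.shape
(13, 3, 11)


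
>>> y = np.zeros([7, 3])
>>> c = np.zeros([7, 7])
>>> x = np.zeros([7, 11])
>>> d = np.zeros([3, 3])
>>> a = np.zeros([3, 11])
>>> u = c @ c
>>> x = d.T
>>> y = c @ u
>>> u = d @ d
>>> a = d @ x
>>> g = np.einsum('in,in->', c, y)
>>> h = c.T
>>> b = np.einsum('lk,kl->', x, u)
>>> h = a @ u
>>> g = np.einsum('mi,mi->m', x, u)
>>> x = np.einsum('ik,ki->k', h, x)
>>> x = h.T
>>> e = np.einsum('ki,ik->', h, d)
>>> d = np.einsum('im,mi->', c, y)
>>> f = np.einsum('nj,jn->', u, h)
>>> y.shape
(7, 7)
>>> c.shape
(7, 7)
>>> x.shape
(3, 3)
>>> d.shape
()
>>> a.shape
(3, 3)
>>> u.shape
(3, 3)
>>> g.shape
(3,)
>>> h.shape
(3, 3)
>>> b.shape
()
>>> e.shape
()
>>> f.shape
()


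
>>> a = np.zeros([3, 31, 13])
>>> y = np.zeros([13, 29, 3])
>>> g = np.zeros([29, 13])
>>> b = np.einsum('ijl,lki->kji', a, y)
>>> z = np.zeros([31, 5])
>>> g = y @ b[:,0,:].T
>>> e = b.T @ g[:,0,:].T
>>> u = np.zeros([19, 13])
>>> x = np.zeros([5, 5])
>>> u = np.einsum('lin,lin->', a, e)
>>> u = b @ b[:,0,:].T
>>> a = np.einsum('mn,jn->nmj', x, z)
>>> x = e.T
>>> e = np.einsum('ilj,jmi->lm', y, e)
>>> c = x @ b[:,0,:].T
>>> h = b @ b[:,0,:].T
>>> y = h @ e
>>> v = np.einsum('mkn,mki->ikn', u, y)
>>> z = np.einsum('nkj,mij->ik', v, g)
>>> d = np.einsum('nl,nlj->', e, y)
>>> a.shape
(5, 5, 31)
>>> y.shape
(29, 31, 31)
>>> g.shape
(13, 29, 29)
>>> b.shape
(29, 31, 3)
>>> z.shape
(29, 31)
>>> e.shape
(29, 31)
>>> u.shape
(29, 31, 29)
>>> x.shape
(13, 31, 3)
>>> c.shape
(13, 31, 29)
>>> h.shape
(29, 31, 29)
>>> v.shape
(31, 31, 29)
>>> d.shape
()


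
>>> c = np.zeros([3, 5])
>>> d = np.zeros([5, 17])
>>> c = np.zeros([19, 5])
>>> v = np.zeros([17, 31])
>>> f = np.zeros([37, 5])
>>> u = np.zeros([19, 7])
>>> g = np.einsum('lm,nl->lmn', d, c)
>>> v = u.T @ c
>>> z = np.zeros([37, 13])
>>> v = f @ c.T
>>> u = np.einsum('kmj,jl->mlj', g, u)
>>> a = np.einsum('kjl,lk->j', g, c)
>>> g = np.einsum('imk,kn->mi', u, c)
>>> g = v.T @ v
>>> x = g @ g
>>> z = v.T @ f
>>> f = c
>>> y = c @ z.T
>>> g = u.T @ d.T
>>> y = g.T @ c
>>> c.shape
(19, 5)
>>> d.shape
(5, 17)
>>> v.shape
(37, 19)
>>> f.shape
(19, 5)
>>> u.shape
(17, 7, 19)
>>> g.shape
(19, 7, 5)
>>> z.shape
(19, 5)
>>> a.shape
(17,)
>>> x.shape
(19, 19)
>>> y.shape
(5, 7, 5)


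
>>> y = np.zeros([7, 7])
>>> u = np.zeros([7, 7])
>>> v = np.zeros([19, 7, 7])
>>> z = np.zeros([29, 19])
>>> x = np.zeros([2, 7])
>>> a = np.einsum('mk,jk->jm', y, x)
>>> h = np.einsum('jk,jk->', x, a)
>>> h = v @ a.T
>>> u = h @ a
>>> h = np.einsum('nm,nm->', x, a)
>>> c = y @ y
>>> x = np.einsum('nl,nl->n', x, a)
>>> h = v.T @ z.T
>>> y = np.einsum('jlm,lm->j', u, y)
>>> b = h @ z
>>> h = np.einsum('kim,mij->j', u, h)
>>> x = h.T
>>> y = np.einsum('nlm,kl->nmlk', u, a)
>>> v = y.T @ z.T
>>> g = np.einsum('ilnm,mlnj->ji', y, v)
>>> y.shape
(19, 7, 7, 2)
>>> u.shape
(19, 7, 7)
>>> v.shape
(2, 7, 7, 29)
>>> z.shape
(29, 19)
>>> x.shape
(29,)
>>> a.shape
(2, 7)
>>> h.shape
(29,)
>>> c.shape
(7, 7)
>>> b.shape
(7, 7, 19)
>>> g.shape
(29, 19)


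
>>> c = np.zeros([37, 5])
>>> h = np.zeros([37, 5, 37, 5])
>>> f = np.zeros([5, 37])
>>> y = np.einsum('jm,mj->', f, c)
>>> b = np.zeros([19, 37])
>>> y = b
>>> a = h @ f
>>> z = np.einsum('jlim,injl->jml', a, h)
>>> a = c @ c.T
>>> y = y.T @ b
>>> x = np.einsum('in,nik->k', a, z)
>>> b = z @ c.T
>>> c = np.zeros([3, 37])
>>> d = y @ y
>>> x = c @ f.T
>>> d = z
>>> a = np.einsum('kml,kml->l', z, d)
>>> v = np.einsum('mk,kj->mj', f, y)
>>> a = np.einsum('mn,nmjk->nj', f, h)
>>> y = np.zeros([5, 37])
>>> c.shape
(3, 37)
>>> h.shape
(37, 5, 37, 5)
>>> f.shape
(5, 37)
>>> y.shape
(5, 37)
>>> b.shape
(37, 37, 37)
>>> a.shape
(37, 37)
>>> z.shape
(37, 37, 5)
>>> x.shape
(3, 5)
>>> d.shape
(37, 37, 5)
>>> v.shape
(5, 37)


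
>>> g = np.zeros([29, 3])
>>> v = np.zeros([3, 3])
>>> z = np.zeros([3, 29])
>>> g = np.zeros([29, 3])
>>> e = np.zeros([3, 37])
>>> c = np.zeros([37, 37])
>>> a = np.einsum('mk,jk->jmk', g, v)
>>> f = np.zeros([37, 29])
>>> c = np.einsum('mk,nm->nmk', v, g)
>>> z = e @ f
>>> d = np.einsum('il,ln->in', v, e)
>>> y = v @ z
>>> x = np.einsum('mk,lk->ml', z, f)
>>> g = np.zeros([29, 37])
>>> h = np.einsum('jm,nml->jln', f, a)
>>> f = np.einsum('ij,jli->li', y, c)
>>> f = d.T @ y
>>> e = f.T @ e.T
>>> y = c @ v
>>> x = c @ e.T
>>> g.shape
(29, 37)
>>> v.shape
(3, 3)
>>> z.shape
(3, 29)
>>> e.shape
(29, 3)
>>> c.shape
(29, 3, 3)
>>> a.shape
(3, 29, 3)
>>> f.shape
(37, 29)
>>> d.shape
(3, 37)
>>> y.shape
(29, 3, 3)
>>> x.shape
(29, 3, 29)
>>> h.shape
(37, 3, 3)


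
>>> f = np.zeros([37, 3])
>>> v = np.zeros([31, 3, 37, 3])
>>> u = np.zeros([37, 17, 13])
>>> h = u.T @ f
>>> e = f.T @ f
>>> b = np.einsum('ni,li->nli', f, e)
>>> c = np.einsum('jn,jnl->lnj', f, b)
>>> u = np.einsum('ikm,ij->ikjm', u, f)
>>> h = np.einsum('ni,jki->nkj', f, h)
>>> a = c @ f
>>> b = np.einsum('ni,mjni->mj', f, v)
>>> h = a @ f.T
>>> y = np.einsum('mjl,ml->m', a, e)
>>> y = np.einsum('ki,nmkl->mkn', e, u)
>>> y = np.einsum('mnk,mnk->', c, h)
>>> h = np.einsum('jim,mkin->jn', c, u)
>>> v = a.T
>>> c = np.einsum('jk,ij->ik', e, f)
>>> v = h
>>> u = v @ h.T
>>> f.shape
(37, 3)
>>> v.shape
(3, 13)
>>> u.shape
(3, 3)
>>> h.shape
(3, 13)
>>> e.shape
(3, 3)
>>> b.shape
(31, 3)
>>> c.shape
(37, 3)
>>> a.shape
(3, 3, 3)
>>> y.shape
()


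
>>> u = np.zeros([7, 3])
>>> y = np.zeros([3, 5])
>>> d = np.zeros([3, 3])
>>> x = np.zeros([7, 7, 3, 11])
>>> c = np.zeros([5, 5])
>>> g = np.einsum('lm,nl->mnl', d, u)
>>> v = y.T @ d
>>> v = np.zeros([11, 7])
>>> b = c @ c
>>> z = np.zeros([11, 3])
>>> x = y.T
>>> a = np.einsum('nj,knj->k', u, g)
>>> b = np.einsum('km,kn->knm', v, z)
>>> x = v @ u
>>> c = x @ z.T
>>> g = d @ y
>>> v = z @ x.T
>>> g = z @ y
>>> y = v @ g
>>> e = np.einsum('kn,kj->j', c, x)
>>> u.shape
(7, 3)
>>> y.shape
(11, 5)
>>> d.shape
(3, 3)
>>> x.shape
(11, 3)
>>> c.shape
(11, 11)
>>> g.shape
(11, 5)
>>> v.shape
(11, 11)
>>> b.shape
(11, 3, 7)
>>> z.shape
(11, 3)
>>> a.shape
(3,)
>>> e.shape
(3,)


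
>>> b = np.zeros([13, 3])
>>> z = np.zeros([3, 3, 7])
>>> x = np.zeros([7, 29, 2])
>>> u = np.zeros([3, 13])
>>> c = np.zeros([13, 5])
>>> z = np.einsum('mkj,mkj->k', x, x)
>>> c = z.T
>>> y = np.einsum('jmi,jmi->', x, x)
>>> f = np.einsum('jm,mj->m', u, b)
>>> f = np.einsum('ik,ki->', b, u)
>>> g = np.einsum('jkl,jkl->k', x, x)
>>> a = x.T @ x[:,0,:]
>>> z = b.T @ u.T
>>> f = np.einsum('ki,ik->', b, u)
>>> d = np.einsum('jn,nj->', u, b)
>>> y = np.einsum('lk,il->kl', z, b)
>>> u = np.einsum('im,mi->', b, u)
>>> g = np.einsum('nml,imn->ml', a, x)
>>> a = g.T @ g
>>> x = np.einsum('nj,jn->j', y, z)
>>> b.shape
(13, 3)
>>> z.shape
(3, 3)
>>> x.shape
(3,)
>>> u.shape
()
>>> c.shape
(29,)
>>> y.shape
(3, 3)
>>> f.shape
()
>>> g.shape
(29, 2)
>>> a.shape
(2, 2)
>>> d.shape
()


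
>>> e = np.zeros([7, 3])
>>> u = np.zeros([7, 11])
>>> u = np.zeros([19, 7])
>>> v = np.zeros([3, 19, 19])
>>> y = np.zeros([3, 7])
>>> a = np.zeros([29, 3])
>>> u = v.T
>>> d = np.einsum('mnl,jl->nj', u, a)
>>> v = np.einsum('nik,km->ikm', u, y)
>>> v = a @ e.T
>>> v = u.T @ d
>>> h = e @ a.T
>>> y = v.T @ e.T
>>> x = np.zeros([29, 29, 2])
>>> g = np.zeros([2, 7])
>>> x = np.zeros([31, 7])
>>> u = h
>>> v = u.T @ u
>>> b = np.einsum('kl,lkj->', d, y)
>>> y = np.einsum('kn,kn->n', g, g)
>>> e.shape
(7, 3)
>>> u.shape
(7, 29)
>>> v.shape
(29, 29)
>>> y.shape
(7,)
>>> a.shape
(29, 3)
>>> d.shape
(19, 29)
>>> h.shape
(7, 29)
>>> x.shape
(31, 7)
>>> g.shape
(2, 7)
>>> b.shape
()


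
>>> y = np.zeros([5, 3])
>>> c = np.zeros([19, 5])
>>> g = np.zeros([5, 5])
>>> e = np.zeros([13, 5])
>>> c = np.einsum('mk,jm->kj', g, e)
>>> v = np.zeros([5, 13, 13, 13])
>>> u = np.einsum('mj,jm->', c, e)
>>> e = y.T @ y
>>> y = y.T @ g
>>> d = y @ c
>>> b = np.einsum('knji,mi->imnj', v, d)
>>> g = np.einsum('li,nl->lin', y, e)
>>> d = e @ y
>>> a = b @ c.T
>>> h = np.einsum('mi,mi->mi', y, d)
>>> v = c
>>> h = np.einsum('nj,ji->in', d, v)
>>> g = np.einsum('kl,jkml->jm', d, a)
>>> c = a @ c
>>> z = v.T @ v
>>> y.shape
(3, 5)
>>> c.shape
(13, 3, 13, 13)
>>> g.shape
(13, 13)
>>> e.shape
(3, 3)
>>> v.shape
(5, 13)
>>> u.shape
()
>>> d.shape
(3, 5)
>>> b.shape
(13, 3, 13, 13)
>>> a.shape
(13, 3, 13, 5)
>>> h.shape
(13, 3)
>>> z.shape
(13, 13)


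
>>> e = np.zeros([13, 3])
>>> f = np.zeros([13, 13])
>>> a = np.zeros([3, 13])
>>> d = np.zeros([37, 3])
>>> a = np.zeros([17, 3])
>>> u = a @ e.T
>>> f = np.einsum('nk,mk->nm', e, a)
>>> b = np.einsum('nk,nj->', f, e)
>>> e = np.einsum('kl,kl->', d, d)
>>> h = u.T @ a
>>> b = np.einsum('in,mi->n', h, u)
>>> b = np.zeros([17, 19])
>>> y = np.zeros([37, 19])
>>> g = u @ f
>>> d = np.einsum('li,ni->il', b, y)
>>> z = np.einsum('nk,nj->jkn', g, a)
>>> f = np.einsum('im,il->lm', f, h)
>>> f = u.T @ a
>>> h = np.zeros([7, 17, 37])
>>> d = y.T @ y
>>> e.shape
()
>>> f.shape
(13, 3)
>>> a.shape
(17, 3)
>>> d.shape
(19, 19)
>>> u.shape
(17, 13)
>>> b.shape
(17, 19)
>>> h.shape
(7, 17, 37)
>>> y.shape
(37, 19)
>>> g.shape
(17, 17)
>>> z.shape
(3, 17, 17)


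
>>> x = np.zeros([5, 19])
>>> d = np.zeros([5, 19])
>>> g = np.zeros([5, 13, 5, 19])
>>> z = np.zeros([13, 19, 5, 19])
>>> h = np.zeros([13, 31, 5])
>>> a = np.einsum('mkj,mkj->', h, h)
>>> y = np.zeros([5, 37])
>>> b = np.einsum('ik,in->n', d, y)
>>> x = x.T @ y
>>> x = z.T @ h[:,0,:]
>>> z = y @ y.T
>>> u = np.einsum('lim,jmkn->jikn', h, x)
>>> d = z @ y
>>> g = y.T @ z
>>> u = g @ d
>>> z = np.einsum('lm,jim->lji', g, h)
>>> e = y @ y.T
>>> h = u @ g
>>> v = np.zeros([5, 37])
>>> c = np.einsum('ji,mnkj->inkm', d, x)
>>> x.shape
(19, 5, 19, 5)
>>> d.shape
(5, 37)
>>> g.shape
(37, 5)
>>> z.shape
(37, 13, 31)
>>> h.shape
(37, 5)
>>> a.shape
()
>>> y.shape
(5, 37)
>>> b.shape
(37,)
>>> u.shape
(37, 37)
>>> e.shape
(5, 5)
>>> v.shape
(5, 37)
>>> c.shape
(37, 5, 19, 19)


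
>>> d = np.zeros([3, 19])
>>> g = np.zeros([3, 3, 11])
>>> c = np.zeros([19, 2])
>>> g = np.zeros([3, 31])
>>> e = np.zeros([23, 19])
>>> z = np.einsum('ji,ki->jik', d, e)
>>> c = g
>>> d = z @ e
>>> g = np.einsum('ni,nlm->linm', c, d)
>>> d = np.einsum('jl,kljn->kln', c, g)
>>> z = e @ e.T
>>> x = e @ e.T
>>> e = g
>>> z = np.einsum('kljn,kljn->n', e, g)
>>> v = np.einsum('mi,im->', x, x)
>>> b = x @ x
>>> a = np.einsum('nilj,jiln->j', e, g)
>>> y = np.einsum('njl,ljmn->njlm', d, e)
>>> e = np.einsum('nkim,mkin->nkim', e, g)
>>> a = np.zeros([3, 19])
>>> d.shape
(19, 31, 19)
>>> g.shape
(19, 31, 3, 19)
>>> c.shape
(3, 31)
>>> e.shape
(19, 31, 3, 19)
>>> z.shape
(19,)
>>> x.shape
(23, 23)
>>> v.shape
()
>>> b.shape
(23, 23)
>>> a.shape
(3, 19)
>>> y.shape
(19, 31, 19, 3)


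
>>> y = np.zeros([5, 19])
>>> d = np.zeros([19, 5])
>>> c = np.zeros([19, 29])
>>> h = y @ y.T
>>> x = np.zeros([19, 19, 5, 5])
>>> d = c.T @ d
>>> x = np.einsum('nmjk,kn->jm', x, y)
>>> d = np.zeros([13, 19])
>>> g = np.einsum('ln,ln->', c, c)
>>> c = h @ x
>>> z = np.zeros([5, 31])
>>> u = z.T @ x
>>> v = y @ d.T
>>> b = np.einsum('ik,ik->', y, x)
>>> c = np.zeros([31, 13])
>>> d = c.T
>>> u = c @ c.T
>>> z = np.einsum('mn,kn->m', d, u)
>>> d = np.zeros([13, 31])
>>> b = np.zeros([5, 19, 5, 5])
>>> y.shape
(5, 19)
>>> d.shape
(13, 31)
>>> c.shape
(31, 13)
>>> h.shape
(5, 5)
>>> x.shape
(5, 19)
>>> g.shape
()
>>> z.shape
(13,)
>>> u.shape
(31, 31)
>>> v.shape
(5, 13)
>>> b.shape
(5, 19, 5, 5)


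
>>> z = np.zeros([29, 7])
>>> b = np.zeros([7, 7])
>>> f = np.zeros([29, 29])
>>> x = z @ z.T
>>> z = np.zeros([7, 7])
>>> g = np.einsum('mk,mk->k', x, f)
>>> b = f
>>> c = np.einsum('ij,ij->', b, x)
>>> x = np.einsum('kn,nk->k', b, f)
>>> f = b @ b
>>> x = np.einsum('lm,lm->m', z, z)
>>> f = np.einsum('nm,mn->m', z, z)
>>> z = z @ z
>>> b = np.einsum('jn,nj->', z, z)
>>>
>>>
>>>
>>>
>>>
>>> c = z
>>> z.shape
(7, 7)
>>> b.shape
()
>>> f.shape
(7,)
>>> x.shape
(7,)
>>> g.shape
(29,)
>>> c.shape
(7, 7)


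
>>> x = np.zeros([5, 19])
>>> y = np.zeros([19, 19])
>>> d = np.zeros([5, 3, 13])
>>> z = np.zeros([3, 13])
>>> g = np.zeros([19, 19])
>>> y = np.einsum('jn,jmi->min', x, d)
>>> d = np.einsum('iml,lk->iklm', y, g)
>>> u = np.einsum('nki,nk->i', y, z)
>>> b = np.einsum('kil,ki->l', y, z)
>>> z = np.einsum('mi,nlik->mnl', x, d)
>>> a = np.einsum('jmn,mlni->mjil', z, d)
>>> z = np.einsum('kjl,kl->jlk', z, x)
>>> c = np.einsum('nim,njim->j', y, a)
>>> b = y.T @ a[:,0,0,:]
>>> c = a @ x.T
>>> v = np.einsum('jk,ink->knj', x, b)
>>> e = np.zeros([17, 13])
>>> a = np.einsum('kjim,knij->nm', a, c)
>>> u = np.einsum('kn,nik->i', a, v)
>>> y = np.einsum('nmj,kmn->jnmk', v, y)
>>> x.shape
(5, 19)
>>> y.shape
(5, 19, 13, 3)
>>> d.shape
(3, 19, 19, 13)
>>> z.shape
(3, 19, 5)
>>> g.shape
(19, 19)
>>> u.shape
(13,)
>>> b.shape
(19, 13, 19)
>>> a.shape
(5, 19)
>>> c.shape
(3, 5, 13, 5)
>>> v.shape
(19, 13, 5)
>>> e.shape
(17, 13)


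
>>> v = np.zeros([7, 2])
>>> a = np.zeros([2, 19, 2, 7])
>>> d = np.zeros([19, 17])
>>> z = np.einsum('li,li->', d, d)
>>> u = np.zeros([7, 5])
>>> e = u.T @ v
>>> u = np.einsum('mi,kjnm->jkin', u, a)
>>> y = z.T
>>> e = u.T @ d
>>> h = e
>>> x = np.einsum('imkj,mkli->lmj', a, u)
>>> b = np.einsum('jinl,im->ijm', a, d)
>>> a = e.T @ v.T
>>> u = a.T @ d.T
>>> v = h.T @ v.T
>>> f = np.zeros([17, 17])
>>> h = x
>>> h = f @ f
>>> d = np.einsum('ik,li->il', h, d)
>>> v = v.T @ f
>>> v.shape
(7, 5, 2, 17)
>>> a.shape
(17, 2, 5, 7)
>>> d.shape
(17, 19)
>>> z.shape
()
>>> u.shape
(7, 5, 2, 19)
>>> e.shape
(2, 5, 2, 17)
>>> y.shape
()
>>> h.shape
(17, 17)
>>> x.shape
(5, 19, 7)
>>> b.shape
(19, 2, 17)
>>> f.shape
(17, 17)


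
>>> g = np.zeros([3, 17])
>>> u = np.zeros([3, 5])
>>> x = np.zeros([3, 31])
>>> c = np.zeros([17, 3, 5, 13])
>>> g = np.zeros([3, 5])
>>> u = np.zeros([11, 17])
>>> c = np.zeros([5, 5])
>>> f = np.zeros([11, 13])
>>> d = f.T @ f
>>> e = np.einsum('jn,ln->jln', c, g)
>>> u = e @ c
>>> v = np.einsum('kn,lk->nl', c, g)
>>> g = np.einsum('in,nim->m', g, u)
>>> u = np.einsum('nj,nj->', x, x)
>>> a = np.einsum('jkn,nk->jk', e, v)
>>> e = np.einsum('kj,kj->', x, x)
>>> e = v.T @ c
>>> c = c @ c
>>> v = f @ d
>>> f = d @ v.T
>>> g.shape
(5,)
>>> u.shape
()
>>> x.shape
(3, 31)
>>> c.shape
(5, 5)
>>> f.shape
(13, 11)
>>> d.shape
(13, 13)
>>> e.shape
(3, 5)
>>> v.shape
(11, 13)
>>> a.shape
(5, 3)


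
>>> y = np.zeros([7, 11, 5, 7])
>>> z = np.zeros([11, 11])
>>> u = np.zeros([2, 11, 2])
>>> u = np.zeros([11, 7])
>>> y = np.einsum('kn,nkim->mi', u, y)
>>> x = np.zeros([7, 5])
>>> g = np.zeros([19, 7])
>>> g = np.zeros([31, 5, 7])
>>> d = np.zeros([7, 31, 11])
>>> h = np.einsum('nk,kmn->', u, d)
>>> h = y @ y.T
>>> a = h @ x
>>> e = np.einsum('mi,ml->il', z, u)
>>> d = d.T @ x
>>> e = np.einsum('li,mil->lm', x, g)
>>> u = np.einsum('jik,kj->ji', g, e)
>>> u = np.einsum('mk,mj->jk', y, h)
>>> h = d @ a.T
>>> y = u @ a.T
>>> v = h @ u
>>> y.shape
(7, 7)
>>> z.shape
(11, 11)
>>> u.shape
(7, 5)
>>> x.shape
(7, 5)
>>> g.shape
(31, 5, 7)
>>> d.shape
(11, 31, 5)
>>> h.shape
(11, 31, 7)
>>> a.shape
(7, 5)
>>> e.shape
(7, 31)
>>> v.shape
(11, 31, 5)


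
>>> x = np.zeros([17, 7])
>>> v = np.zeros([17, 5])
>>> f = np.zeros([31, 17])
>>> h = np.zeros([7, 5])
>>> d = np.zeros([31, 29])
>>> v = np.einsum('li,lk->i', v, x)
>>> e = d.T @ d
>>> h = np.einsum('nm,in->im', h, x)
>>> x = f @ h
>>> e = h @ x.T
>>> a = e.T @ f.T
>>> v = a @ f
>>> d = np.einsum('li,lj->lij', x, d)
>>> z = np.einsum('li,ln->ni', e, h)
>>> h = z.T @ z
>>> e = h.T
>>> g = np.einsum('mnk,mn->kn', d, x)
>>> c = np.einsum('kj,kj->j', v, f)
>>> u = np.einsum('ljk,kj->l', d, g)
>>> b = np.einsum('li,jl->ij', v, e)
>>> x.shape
(31, 5)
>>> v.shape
(31, 17)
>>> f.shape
(31, 17)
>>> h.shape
(31, 31)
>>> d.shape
(31, 5, 29)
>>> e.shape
(31, 31)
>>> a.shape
(31, 31)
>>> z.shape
(5, 31)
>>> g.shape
(29, 5)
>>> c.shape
(17,)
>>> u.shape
(31,)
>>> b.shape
(17, 31)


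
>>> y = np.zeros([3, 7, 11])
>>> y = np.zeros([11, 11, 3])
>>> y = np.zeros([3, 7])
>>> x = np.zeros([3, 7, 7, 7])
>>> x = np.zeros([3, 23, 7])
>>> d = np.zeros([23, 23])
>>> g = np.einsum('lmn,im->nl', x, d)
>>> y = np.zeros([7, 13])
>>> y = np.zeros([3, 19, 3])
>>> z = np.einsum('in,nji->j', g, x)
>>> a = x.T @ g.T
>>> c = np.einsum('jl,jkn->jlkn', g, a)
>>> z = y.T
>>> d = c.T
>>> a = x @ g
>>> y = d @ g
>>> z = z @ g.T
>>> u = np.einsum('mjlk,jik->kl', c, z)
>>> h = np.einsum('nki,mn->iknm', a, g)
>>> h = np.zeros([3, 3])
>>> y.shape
(7, 23, 3, 3)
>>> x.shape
(3, 23, 7)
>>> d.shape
(7, 23, 3, 7)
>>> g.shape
(7, 3)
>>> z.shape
(3, 19, 7)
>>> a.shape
(3, 23, 3)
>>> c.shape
(7, 3, 23, 7)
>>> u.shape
(7, 23)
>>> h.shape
(3, 3)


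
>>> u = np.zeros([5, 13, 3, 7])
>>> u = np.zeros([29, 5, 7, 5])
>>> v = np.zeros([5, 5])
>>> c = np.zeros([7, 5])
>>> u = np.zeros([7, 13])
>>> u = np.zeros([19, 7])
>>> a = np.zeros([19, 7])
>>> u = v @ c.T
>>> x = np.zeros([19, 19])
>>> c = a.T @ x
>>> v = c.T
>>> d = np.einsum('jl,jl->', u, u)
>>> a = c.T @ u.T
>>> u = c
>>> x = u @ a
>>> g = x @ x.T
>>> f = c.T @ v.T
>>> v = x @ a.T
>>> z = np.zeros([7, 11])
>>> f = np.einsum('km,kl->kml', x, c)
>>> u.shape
(7, 19)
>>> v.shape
(7, 19)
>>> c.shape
(7, 19)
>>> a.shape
(19, 5)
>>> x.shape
(7, 5)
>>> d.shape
()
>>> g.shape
(7, 7)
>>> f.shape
(7, 5, 19)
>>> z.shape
(7, 11)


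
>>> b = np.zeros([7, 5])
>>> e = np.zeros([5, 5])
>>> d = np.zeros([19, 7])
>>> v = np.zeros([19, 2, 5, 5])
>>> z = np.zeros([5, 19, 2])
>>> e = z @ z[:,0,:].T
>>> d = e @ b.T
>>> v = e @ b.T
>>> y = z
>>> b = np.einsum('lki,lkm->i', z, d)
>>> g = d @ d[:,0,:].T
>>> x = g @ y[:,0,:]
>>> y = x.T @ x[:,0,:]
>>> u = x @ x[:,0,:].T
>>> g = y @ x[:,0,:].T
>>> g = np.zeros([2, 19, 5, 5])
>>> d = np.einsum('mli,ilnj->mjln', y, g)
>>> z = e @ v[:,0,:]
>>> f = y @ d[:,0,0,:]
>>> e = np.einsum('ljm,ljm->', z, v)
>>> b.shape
(2,)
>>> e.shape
()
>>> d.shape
(2, 5, 19, 5)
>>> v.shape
(5, 19, 7)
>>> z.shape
(5, 19, 7)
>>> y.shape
(2, 19, 2)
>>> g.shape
(2, 19, 5, 5)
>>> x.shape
(5, 19, 2)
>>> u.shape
(5, 19, 5)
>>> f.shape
(2, 19, 5)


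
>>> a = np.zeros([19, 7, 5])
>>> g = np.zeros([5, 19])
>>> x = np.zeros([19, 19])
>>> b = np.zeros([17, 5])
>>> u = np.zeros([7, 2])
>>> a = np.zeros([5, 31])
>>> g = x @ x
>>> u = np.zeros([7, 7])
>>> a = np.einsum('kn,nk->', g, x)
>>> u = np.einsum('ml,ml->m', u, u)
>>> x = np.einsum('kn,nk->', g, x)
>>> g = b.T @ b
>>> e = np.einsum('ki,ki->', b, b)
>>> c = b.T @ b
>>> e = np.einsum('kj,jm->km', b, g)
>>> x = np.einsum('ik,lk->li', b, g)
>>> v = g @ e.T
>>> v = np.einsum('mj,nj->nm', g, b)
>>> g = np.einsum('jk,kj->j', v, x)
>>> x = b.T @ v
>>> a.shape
()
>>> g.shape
(17,)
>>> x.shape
(5, 5)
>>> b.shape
(17, 5)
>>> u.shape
(7,)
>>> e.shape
(17, 5)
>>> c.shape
(5, 5)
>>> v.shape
(17, 5)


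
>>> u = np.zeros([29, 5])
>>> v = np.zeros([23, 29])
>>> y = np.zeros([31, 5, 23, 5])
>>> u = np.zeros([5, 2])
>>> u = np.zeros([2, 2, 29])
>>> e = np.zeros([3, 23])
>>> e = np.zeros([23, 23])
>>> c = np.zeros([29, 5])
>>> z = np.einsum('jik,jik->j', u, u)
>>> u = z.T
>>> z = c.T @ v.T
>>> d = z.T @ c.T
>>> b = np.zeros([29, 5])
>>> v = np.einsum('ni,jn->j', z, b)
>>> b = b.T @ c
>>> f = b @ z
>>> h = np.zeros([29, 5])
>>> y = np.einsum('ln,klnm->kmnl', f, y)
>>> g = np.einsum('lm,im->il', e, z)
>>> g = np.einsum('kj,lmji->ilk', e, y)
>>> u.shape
(2,)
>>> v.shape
(29,)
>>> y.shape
(31, 5, 23, 5)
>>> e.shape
(23, 23)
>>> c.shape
(29, 5)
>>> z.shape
(5, 23)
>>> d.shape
(23, 29)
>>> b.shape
(5, 5)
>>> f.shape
(5, 23)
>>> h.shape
(29, 5)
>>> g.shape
(5, 31, 23)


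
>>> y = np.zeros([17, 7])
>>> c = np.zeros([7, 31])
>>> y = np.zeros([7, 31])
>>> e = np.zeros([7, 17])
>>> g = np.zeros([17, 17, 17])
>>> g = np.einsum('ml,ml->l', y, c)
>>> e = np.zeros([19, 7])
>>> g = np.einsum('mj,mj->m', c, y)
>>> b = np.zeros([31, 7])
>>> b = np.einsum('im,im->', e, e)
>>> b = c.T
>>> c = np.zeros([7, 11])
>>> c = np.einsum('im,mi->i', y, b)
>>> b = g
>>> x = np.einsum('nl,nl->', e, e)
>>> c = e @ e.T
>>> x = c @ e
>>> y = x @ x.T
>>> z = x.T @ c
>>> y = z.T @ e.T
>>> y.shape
(19, 19)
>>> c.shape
(19, 19)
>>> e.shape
(19, 7)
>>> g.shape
(7,)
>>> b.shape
(7,)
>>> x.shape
(19, 7)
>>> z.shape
(7, 19)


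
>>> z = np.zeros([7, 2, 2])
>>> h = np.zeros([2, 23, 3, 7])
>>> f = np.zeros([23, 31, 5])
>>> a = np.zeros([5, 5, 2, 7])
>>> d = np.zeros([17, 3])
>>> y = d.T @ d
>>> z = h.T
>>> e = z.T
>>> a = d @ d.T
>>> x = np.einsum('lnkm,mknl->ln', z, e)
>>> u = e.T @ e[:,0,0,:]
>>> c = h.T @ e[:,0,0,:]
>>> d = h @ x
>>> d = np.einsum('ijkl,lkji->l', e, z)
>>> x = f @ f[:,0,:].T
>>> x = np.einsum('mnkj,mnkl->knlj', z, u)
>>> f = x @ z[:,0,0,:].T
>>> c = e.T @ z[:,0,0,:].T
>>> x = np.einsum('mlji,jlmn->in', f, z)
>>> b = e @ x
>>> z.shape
(7, 3, 23, 2)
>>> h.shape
(2, 23, 3, 7)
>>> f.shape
(23, 3, 7, 7)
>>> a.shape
(17, 17)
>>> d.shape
(7,)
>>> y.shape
(3, 3)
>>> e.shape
(2, 23, 3, 7)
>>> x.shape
(7, 2)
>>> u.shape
(7, 3, 23, 7)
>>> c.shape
(7, 3, 23, 7)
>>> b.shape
(2, 23, 3, 2)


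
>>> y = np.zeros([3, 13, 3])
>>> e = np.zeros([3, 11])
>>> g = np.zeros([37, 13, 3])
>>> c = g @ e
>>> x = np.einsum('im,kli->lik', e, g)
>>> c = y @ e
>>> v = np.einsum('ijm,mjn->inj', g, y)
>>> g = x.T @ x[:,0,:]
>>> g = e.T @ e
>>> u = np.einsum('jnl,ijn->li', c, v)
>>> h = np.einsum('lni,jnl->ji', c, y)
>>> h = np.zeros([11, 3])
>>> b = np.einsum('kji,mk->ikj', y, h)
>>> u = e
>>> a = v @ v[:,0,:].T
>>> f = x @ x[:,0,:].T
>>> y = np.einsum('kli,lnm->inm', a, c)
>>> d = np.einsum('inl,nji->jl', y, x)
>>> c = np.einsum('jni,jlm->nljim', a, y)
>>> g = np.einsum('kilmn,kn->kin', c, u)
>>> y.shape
(37, 13, 11)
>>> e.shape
(3, 11)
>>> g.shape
(3, 13, 11)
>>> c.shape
(3, 13, 37, 37, 11)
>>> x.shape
(13, 3, 37)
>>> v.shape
(37, 3, 13)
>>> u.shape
(3, 11)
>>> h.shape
(11, 3)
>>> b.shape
(3, 3, 13)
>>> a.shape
(37, 3, 37)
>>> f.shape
(13, 3, 13)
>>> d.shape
(3, 11)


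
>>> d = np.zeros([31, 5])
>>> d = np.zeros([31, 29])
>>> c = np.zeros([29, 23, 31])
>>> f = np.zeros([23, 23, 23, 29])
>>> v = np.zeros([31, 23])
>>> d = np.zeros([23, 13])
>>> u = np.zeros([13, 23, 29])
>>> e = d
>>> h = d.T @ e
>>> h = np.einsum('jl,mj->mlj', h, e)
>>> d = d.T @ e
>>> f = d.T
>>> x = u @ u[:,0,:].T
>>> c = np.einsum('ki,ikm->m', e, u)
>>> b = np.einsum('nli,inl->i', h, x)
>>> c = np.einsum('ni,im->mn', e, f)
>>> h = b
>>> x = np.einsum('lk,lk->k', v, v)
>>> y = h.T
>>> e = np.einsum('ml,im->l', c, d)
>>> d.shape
(13, 13)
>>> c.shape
(13, 23)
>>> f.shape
(13, 13)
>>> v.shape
(31, 23)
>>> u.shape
(13, 23, 29)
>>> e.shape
(23,)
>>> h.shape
(13,)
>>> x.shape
(23,)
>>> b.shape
(13,)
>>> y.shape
(13,)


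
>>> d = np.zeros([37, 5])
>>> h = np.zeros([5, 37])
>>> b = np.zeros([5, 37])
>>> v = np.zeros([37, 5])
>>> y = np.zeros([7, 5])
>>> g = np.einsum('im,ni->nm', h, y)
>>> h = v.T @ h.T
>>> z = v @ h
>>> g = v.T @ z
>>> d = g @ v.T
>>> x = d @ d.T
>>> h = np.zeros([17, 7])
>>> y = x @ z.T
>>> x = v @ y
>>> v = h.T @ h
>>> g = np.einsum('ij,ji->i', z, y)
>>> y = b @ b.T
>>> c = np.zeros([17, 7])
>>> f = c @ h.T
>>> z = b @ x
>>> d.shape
(5, 37)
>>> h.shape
(17, 7)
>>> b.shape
(5, 37)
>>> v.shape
(7, 7)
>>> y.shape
(5, 5)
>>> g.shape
(37,)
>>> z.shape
(5, 37)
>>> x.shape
(37, 37)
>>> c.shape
(17, 7)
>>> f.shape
(17, 17)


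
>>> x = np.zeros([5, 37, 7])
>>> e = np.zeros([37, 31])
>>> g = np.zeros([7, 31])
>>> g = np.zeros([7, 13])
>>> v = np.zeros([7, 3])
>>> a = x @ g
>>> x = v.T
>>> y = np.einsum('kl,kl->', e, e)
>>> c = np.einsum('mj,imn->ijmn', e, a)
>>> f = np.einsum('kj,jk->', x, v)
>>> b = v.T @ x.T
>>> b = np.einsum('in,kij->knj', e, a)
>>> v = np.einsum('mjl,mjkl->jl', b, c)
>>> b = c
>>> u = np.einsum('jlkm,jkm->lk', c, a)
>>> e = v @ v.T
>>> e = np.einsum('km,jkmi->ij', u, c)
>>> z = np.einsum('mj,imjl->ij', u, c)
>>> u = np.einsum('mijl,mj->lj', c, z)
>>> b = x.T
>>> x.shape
(3, 7)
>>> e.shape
(13, 5)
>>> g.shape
(7, 13)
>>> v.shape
(31, 13)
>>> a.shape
(5, 37, 13)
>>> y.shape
()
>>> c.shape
(5, 31, 37, 13)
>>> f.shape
()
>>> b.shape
(7, 3)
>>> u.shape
(13, 37)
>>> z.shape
(5, 37)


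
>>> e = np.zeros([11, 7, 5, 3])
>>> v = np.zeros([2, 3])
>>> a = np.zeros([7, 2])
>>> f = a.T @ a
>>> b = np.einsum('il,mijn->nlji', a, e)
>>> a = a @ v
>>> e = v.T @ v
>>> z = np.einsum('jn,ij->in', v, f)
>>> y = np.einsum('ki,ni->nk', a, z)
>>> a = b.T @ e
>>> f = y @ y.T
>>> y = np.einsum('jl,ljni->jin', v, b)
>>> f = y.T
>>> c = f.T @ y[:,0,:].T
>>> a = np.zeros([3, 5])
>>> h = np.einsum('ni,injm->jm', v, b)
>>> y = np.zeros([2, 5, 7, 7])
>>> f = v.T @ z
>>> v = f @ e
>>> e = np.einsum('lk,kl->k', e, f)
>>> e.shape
(3,)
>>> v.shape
(3, 3)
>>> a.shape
(3, 5)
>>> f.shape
(3, 3)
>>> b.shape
(3, 2, 5, 7)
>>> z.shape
(2, 3)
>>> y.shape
(2, 5, 7, 7)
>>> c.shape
(2, 7, 2)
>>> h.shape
(5, 7)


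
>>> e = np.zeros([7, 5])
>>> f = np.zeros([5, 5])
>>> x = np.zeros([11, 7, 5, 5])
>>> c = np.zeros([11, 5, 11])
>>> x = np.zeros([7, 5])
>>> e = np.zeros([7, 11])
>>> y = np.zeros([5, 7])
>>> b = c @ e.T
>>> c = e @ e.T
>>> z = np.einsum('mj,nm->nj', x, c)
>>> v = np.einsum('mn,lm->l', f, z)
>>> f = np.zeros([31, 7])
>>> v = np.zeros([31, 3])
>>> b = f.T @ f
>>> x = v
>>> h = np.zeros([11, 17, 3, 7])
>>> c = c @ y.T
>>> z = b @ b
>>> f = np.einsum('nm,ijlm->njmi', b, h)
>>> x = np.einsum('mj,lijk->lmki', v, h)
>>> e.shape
(7, 11)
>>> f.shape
(7, 17, 7, 11)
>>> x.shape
(11, 31, 7, 17)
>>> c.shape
(7, 5)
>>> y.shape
(5, 7)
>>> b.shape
(7, 7)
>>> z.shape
(7, 7)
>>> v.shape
(31, 3)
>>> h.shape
(11, 17, 3, 7)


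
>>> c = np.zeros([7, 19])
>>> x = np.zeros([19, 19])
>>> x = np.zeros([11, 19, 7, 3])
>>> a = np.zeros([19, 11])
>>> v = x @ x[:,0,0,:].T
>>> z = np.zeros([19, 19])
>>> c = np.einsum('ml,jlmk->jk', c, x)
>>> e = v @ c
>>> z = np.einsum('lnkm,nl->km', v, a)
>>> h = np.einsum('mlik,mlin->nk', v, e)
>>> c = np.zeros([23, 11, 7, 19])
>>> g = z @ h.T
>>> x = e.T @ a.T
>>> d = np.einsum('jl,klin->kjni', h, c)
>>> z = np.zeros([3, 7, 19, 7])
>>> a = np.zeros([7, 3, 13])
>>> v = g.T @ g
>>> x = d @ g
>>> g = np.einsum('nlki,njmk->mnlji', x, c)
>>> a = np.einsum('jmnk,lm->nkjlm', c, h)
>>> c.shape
(23, 11, 7, 19)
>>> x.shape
(23, 3, 19, 3)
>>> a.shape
(7, 19, 23, 3, 11)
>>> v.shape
(3, 3)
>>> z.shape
(3, 7, 19, 7)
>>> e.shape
(11, 19, 7, 3)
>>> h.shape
(3, 11)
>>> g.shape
(7, 23, 3, 11, 3)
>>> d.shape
(23, 3, 19, 7)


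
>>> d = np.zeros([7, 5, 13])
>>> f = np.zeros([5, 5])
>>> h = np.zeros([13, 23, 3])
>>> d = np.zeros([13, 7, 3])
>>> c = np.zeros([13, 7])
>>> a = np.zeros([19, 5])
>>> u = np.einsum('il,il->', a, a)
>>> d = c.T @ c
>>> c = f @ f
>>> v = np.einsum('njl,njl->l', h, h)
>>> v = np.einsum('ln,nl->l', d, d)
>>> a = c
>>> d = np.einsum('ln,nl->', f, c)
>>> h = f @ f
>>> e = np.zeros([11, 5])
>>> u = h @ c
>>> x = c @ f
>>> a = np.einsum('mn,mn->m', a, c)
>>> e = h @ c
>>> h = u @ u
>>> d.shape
()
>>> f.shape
(5, 5)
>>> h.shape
(5, 5)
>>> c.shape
(5, 5)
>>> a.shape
(5,)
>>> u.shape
(5, 5)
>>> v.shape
(7,)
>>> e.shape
(5, 5)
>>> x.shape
(5, 5)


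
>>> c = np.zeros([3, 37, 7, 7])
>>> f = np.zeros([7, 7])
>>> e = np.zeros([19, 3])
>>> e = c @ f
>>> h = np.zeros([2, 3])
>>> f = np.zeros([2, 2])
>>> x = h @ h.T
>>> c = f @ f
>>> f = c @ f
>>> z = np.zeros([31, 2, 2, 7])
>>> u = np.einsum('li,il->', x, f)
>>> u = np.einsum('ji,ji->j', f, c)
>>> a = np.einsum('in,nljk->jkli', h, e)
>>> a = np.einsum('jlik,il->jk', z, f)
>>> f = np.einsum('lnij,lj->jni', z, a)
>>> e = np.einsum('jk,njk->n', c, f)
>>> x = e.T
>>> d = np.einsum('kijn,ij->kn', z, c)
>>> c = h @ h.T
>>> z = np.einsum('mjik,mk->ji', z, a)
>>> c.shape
(2, 2)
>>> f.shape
(7, 2, 2)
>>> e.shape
(7,)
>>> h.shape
(2, 3)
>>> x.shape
(7,)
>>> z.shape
(2, 2)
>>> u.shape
(2,)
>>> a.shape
(31, 7)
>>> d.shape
(31, 7)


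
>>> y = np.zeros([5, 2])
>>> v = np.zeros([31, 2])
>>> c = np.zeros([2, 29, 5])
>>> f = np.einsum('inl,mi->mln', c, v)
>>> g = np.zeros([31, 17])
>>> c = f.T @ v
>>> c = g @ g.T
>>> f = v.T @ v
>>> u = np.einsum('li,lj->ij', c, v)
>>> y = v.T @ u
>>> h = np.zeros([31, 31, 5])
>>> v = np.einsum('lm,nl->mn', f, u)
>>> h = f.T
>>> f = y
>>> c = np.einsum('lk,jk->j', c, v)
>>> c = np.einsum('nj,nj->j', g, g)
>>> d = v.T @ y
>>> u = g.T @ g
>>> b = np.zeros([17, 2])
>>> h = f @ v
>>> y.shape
(2, 2)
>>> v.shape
(2, 31)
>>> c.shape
(17,)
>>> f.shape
(2, 2)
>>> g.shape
(31, 17)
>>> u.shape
(17, 17)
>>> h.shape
(2, 31)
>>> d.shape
(31, 2)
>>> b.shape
(17, 2)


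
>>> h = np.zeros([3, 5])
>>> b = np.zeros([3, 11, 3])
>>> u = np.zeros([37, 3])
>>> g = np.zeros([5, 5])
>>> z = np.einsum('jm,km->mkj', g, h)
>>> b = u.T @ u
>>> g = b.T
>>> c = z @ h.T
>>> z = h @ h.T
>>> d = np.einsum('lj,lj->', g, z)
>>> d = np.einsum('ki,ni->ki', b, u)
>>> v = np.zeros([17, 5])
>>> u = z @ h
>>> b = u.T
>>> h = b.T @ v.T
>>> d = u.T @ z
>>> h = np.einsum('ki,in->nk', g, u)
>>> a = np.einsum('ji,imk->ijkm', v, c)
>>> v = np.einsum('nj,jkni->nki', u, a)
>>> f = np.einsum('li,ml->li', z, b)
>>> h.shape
(5, 3)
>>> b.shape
(5, 3)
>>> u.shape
(3, 5)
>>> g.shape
(3, 3)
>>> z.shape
(3, 3)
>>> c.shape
(5, 3, 3)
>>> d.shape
(5, 3)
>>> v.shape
(3, 17, 3)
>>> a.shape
(5, 17, 3, 3)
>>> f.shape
(3, 3)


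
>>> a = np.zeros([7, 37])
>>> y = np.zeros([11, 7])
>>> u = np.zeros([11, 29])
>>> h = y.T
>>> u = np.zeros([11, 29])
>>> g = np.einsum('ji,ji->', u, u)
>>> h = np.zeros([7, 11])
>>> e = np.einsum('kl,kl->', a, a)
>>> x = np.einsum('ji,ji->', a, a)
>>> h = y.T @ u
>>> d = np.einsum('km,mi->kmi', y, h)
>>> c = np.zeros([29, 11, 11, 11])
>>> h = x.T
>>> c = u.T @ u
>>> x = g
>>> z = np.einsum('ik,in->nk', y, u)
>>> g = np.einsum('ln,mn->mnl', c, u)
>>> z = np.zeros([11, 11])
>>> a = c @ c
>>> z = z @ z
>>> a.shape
(29, 29)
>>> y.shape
(11, 7)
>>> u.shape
(11, 29)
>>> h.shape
()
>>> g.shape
(11, 29, 29)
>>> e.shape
()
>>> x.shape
()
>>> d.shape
(11, 7, 29)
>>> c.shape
(29, 29)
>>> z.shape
(11, 11)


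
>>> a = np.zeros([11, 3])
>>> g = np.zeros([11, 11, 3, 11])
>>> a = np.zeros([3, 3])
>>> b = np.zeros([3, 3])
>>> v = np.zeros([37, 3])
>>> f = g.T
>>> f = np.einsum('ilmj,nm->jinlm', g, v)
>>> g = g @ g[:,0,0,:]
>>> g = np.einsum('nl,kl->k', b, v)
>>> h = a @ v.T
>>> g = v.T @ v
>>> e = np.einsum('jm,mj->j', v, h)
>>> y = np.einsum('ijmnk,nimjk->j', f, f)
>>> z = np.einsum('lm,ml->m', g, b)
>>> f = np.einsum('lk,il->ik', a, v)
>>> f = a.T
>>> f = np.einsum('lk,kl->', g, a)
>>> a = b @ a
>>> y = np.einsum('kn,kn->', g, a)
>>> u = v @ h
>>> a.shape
(3, 3)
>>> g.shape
(3, 3)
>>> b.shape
(3, 3)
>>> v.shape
(37, 3)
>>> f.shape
()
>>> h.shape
(3, 37)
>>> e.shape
(37,)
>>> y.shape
()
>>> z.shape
(3,)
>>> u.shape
(37, 37)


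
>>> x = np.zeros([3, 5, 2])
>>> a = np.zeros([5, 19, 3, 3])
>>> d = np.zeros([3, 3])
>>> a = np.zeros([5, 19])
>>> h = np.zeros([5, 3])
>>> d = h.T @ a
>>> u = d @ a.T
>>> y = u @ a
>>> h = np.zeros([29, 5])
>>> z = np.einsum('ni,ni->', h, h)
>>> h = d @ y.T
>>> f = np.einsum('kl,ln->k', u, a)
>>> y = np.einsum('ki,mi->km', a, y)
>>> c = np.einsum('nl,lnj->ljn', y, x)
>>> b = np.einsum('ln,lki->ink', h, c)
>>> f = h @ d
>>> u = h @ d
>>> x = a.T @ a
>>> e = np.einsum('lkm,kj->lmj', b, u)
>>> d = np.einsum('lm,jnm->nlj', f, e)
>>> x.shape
(19, 19)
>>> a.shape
(5, 19)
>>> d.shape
(2, 3, 5)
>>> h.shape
(3, 3)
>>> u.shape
(3, 19)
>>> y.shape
(5, 3)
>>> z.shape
()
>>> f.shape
(3, 19)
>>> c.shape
(3, 2, 5)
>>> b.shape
(5, 3, 2)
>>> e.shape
(5, 2, 19)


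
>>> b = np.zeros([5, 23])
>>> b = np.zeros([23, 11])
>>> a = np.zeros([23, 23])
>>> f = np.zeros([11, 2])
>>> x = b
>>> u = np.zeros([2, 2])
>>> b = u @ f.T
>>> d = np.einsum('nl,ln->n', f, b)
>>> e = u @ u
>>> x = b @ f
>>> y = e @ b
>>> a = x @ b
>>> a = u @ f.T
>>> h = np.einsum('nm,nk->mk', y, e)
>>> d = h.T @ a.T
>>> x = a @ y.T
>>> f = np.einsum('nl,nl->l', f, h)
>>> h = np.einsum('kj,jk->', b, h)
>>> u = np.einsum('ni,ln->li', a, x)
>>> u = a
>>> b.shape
(2, 11)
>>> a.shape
(2, 11)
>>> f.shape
(2,)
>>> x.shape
(2, 2)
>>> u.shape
(2, 11)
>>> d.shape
(2, 2)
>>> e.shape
(2, 2)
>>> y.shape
(2, 11)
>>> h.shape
()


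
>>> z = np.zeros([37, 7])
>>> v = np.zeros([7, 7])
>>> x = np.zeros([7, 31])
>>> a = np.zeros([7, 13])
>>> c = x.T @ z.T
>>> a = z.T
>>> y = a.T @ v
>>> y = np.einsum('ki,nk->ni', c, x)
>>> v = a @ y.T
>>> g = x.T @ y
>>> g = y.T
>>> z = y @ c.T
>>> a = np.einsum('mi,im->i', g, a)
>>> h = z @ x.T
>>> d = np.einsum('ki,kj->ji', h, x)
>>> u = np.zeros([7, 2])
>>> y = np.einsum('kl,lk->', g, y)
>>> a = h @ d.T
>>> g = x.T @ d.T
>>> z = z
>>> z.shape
(7, 31)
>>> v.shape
(7, 7)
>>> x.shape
(7, 31)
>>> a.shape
(7, 31)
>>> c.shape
(31, 37)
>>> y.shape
()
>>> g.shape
(31, 31)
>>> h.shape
(7, 7)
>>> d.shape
(31, 7)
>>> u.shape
(7, 2)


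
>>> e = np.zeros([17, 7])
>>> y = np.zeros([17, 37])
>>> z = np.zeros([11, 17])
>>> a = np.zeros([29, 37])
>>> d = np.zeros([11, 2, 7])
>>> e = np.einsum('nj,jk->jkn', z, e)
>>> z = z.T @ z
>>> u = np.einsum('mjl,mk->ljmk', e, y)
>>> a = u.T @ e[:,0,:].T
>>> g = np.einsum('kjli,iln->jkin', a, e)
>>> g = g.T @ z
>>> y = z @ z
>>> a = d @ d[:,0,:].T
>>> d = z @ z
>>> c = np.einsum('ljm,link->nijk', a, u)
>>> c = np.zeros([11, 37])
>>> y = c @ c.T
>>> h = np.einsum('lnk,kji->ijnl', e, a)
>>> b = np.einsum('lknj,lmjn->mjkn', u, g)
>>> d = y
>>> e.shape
(17, 7, 11)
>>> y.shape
(11, 11)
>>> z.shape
(17, 17)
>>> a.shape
(11, 2, 11)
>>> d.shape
(11, 11)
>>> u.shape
(11, 7, 17, 37)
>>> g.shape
(11, 17, 37, 17)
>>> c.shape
(11, 37)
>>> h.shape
(11, 2, 7, 17)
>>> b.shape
(17, 37, 7, 17)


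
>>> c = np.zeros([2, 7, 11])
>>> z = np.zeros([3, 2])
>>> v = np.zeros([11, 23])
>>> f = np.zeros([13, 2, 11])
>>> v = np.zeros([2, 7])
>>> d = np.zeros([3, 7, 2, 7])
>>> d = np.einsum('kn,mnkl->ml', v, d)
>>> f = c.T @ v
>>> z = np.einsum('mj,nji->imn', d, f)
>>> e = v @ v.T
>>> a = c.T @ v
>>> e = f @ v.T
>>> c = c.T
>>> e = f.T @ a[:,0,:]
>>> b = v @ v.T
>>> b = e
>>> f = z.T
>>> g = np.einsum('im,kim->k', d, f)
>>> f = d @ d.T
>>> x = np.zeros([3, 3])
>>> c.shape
(11, 7, 2)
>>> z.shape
(7, 3, 11)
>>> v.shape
(2, 7)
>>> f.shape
(3, 3)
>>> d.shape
(3, 7)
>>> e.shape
(7, 7, 7)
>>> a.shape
(11, 7, 7)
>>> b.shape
(7, 7, 7)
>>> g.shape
(11,)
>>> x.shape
(3, 3)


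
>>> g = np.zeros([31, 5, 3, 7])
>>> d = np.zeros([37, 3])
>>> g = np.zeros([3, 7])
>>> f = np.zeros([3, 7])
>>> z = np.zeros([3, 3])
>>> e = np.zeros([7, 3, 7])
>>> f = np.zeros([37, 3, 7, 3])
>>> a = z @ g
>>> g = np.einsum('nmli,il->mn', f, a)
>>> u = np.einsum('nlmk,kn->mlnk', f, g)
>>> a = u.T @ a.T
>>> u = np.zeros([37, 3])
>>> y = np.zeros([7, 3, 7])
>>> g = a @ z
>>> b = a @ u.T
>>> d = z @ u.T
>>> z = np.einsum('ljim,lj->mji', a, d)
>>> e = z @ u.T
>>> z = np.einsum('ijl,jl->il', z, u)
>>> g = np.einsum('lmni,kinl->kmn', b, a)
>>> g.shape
(3, 37, 3)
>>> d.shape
(3, 37)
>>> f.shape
(37, 3, 7, 3)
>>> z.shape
(3, 3)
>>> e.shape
(3, 37, 37)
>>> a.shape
(3, 37, 3, 3)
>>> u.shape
(37, 3)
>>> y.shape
(7, 3, 7)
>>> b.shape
(3, 37, 3, 37)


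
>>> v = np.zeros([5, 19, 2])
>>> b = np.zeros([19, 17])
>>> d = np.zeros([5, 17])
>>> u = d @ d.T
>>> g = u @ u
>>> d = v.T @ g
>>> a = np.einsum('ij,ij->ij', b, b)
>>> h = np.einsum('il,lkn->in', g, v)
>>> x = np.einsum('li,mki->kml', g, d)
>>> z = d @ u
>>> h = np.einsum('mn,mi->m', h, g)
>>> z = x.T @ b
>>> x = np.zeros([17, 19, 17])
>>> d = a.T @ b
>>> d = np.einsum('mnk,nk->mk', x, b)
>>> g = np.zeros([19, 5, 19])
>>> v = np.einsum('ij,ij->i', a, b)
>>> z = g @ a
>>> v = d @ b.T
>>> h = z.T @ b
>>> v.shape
(17, 19)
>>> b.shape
(19, 17)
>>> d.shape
(17, 17)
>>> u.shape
(5, 5)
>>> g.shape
(19, 5, 19)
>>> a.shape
(19, 17)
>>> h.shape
(17, 5, 17)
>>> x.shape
(17, 19, 17)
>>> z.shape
(19, 5, 17)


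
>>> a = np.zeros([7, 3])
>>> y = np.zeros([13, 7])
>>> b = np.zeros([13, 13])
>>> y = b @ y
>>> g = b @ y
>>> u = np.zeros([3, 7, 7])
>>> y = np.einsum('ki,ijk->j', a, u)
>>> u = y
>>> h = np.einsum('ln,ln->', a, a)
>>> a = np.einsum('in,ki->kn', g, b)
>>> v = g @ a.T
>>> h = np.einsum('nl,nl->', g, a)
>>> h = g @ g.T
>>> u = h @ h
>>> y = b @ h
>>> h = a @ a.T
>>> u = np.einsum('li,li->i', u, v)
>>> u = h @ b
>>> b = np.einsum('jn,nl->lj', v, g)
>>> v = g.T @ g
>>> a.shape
(13, 7)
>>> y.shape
(13, 13)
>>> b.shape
(7, 13)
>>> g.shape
(13, 7)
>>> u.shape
(13, 13)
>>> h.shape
(13, 13)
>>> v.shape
(7, 7)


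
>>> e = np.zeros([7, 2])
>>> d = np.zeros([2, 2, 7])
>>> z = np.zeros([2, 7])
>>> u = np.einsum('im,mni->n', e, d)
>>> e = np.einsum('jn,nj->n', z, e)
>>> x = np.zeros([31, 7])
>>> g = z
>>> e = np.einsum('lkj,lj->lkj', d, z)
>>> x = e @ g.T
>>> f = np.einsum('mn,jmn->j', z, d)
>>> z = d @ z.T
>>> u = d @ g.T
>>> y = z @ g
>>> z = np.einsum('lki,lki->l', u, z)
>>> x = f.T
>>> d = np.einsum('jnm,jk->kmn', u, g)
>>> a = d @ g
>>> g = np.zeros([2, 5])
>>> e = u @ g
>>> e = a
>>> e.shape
(7, 2, 7)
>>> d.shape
(7, 2, 2)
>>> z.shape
(2,)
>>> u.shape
(2, 2, 2)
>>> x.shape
(2,)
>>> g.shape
(2, 5)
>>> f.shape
(2,)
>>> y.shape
(2, 2, 7)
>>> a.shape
(7, 2, 7)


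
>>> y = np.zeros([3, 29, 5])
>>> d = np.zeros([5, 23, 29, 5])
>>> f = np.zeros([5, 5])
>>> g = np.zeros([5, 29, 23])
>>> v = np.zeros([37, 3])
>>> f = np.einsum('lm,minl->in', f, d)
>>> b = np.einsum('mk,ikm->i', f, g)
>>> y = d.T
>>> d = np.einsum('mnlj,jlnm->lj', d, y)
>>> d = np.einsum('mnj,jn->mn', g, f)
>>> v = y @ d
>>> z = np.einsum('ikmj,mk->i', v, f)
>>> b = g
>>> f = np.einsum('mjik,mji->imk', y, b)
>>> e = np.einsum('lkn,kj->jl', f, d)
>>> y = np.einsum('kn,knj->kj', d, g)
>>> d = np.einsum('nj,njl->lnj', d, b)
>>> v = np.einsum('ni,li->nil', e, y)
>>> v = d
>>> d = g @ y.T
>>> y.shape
(5, 23)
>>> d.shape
(5, 29, 5)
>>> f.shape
(23, 5, 5)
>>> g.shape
(5, 29, 23)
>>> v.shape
(23, 5, 29)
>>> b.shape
(5, 29, 23)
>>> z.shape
(5,)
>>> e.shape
(29, 23)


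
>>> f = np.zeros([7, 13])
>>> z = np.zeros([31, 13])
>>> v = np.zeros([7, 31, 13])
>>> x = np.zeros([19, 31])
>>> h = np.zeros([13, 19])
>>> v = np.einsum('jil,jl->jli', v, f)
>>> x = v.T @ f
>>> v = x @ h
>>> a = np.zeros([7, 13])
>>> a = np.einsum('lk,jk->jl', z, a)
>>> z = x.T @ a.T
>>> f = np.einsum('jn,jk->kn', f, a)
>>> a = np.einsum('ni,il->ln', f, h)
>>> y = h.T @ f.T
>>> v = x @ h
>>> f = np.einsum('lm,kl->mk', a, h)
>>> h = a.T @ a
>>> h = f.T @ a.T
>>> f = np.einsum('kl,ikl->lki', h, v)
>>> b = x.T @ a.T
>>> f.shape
(19, 13, 31)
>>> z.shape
(13, 13, 7)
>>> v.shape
(31, 13, 19)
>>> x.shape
(31, 13, 13)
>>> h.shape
(13, 19)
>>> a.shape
(19, 31)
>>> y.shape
(19, 31)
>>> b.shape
(13, 13, 19)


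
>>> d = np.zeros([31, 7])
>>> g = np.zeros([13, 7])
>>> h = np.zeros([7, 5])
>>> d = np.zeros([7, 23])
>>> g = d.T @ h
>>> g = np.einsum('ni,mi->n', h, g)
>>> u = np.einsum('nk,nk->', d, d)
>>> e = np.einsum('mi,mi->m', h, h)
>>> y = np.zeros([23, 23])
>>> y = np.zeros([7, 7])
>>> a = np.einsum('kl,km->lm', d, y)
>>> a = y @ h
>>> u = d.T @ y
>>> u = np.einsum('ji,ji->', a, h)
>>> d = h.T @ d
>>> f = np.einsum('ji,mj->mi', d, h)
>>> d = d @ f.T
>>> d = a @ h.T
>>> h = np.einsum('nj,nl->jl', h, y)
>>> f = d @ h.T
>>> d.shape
(7, 7)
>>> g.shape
(7,)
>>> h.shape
(5, 7)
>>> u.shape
()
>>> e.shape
(7,)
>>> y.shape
(7, 7)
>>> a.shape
(7, 5)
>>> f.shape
(7, 5)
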